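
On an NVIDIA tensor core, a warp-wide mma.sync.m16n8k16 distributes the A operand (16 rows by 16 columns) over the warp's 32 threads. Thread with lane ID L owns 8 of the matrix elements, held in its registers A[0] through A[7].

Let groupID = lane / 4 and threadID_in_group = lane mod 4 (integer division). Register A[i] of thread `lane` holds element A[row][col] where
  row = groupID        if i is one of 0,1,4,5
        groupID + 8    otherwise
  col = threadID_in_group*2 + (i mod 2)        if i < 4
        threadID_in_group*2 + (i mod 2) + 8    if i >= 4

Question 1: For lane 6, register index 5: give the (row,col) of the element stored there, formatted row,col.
lane 6: g=1 (6/4), t=2 (6%4)
i=5: r=1+0=1, c=2*2+1+8=13

1,13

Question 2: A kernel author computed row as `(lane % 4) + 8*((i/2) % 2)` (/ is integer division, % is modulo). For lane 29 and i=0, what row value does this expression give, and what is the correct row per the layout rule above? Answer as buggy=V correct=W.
`(lane % 4) + 8*((i/2) % 2)`[29,0]→1
L=29→G=29>>2=7, T=29&3=1
[0]→row 7+0=7  col 1·2+0+0=2
row: 1 vs 7

buggy=1 correct=7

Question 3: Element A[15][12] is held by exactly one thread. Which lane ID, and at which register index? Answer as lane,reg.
r: 15->gid=7,r8=1  c: 12->c8=1,tid=2,i&1=0
L=7*4+2=30  i=1*4+1*2+0=6

30,6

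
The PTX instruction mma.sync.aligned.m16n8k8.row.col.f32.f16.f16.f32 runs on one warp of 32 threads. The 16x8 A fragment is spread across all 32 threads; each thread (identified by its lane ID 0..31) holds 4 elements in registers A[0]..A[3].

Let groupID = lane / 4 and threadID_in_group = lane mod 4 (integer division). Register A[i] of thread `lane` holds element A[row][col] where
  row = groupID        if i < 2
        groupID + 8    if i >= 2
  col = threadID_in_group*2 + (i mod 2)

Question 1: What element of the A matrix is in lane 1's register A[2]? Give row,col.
lane 1->1/4=0, 1 mod 4=1
i=2  r:0+8->8  c:2·1+0->2

8,2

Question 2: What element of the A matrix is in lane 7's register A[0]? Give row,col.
1,6

lane 7: grp=1 (7/4), tig=3 (7%4)
i=0: r=1+0=1, c=3*2+0=6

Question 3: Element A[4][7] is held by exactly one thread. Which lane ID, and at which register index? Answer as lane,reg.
19,1

r: 4->gid=4,r8=0  c: 7->tid=3,i&1=1
L=4*4+3=19  i=0*2+1=1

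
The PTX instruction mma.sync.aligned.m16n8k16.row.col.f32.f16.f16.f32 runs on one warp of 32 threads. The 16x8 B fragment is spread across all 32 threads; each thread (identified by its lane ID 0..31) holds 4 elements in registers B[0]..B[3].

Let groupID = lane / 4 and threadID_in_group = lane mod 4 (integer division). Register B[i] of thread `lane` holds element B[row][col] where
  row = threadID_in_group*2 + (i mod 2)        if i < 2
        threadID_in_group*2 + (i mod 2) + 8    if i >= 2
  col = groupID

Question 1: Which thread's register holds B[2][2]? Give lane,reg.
9,0

c: 2->gid=2  r: 2->r8=0,tid=1,i&1=0
L=2*4+1=9  i=0*2+0=0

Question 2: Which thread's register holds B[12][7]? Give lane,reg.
c: 7->gid=7  r: 12->r8=1,tid=2,i&1=0
L=7*4+2=30  i=1*2+0=2

30,2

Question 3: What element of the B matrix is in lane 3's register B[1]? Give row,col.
7,0

lane 3: G=0 (3/4), T=3 (3%4)
i=1: r=3*2+1+0=7, c=G=0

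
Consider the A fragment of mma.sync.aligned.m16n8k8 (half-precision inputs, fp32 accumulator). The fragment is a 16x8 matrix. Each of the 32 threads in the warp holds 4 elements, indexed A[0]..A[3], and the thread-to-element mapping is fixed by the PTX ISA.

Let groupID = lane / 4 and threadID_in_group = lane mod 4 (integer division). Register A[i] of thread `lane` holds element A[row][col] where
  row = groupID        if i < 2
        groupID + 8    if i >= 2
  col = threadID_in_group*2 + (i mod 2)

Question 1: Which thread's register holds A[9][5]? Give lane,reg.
6,3

r=9->g=1,rb=1  c=5->t=2,b0=1
L=1*4+2=6  i=1*2+1=3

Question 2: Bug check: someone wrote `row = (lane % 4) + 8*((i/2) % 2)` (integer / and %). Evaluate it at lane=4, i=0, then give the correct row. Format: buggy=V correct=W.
`(lane % 4) + 8*((i/2) % 2)`[4,0]->0
lane 4->4/4=1, 4 mod 4=0
i=0  r:1+0->1  c:2·0+0->0
row: 0 vs 1

buggy=0 correct=1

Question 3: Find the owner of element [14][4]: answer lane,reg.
r=14⇒gr=6,Rb=1  c=4⇒th=2,odd=0
L=6*4+2=26  i=1*2+0=2

26,2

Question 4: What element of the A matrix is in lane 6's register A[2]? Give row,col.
6: g=1,t=2
[2] (1+8,2*2+0) = (9,4)

9,4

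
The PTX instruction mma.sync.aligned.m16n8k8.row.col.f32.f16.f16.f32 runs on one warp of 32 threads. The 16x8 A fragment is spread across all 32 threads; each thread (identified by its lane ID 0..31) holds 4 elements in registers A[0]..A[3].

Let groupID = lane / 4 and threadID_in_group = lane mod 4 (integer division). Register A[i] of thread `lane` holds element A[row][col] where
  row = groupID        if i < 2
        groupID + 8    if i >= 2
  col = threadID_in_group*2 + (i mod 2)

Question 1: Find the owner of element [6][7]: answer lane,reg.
27,1

r:6=>grp=6,rB=0  c:7=>tig=3,lo=1
L=6*4+3=27  i=0*2+1=1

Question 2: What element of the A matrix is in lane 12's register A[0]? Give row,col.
lane 12: g=3 (12/4), t=0 (12%4)
i=0: r=3+0=3, c=0*2+0=0

3,0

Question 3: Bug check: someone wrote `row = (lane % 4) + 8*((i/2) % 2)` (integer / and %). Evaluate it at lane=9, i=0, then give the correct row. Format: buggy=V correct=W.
`(lane % 4) + 8*((i/2) % 2)`[9,0]=>1
9: grp=2,tig=1
[0] (2+0,1*2+0) = (2,2)
row: 1 vs 2

buggy=1 correct=2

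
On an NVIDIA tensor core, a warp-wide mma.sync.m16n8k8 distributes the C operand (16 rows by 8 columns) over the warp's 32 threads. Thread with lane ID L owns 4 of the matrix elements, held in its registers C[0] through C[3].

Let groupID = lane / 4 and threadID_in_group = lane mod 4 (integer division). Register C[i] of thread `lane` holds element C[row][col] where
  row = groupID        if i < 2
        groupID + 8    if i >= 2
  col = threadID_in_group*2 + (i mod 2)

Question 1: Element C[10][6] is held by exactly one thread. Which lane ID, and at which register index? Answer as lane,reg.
11,2

r=10->g=2,rb=1  c=6->t=3,b0=0
L=2*4+3=11  i=1*2+0=2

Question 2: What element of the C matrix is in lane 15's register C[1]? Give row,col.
lane 15→15/4=3, 15 mod 4=3
i=1  r:3+0→3  c:2·3+1→7

3,7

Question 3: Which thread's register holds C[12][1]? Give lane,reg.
r:12=>grp=4,rB=1  c:1=>tig=0,lo=1
L=4*4+0=16  i=1*2+1=3

16,3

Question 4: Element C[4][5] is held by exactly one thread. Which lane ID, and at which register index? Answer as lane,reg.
r=4⇒gr=4,Rb=0  c=5⇒th=2,odd=1
L=4*4+2=18  i=0*2+1=1

18,1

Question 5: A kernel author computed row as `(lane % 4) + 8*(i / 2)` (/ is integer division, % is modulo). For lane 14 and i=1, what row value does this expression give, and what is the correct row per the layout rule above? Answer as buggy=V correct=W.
`(lane % 4) + 8*(i / 2)`[14,1]⇒2
lane 14⇒14/4=3, 14 mod 4=2
i=1  r:3+0⇒3  c:2·2+1⇒5
row: 2 vs 3

buggy=2 correct=3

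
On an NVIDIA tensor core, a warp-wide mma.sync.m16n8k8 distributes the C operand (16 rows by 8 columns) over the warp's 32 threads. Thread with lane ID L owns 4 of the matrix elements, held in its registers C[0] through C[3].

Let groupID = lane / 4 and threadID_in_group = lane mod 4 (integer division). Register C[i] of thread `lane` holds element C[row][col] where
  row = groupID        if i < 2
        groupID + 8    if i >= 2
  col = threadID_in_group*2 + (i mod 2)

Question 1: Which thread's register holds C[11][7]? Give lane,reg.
15,3

r=11→G=3,rhi=1  c=7→T=3,p=1
L=3*4+3=15  i=1*2+1=3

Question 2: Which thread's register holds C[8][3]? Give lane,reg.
r: 8->gid=0,r8=1  c: 3->tid=1,i&1=1
L=0*4+1=1  i=1*2+1=3

1,3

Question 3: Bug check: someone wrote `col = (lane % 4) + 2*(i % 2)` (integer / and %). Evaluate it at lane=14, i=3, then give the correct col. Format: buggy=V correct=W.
buggy=4 correct=5

`(lane % 4) + 2*(i % 2)`[14,3]->4
lane 14: g=3 (14/4), t=2 (14%4)
i=3: r=3+8=11, c=2*2+1=5
col: 4 vs 5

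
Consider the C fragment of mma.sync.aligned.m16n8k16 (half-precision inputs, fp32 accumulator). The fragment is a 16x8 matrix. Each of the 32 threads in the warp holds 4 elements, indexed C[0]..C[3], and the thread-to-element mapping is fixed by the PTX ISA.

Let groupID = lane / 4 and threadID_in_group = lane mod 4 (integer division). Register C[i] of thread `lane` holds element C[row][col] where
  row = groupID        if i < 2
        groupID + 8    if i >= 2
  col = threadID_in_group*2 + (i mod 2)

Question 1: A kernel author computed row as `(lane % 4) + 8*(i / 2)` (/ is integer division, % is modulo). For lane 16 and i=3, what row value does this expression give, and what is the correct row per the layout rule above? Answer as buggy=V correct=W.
`(lane % 4) + 8*(i / 2)`[16,3]=>8
lane 16: grp=4 (16/4), tig=0 (16%4)
i=3: r=4+8=12, c=0*2+1=1
row: 8 vs 12

buggy=8 correct=12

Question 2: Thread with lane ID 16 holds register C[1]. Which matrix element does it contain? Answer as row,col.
4,1

lane 16: grp=4 (16/4), tig=0 (16%4)
i=1: r=4+0=4, c=0*2+1=1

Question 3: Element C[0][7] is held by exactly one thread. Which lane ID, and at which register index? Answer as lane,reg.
r=0->g=0,rb=0  c=7->t=3,b0=1
L=0*4+3=3  i=0*2+1=1

3,1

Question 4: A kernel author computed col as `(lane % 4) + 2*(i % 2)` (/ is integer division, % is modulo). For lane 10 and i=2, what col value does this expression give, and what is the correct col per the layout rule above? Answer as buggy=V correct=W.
buggy=2 correct=4

`(lane % 4) + 2*(i % 2)`[10,2]=>2
10: grp=2,tig=2
[2] (2+8,2*2+0) = (10,4)
col: 2 vs 4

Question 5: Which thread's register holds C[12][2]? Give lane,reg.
r=12→G=4,rhi=1  c=2→T=1,p=0
L=4*4+1=17  i=1*2+0=2

17,2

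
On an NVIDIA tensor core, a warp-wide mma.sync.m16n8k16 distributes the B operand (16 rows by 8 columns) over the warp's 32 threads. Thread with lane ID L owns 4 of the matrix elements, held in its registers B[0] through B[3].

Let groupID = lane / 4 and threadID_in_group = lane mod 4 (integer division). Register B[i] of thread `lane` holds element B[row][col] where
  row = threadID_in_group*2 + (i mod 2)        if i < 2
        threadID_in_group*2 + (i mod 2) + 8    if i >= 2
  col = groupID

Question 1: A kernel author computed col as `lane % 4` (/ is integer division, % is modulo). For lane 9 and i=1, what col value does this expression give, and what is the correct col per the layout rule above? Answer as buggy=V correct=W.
buggy=1 correct=2

`lane % 4`[9,1]=>1
lane 9: grp=2 (9/4), tig=1 (9%4)
i=1: r=1*2+1+0=3, c=grp=2
col: 1 vs 2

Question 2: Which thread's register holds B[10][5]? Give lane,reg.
c=5⇒gr=5  r=10⇒Rb=1,th=1,odd=0
L=5*4+1=21  i=1*2+0=2

21,2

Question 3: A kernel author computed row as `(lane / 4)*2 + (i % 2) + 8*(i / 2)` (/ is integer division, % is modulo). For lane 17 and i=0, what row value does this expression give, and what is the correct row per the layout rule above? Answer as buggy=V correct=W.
buggy=8 correct=2

`(lane / 4)*2 + (i % 2) + 8*(i / 2)`[17,0]⇒8
17: gr=4,th=1
[0] (1*2+0+0,4) = (2,4)
row: 8 vs 2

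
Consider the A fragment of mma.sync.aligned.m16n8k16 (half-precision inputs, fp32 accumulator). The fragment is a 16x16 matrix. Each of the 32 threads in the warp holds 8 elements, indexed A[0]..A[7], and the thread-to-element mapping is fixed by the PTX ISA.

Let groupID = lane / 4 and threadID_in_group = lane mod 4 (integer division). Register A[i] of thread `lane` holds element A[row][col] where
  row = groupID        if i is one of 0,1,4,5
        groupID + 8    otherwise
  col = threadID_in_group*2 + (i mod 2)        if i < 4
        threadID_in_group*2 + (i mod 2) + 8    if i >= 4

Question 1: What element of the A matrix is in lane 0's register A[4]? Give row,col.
0,8

lane 0: g=0 (0/4), t=0 (0%4)
i=4: r=0+0=0, c=0*2+0+8=8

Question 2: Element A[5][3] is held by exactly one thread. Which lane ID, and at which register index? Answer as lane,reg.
r: 5->gid=5,r8=0  c: 3->c8=0,tid=1,i&1=1
L=5*4+1=21  i=0*4+0*2+1=1

21,1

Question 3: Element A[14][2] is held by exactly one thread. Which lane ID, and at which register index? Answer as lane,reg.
r=14->g=6,rb=1  c=2->cb=0,t=1,b0=0
L=6*4+1=25  i=0*4+1*2+0=2

25,2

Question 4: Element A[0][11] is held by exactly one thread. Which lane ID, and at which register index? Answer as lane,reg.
1,5

r=0→G=0,rhi=0  c=11→chi=1,T=1,p=1
L=0*4+1=1  i=1*4+0*2+1=5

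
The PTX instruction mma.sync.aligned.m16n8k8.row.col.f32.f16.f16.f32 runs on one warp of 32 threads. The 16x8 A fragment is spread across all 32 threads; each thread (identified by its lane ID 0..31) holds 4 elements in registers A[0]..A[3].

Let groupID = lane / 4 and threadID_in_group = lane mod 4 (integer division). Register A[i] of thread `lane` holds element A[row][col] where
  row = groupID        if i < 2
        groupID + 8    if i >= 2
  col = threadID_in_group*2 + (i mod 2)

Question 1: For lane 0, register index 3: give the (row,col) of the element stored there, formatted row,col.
8,1

L=0→G=0>>2=0, T=0&3=0
[3]→row 0+8=8  col 0·2+1=1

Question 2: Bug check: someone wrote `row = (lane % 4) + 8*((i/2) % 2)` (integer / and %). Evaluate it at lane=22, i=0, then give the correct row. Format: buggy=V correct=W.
`(lane % 4) + 8*((i/2) % 2)`[22,0]->2
22: gid=5,tid=2
[0] (5+0,2*2+0) = (5,4)
row: 2 vs 5

buggy=2 correct=5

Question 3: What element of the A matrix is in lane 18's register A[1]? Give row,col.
4,5

lane 18: g=4 (18/4), t=2 (18%4)
i=1: r=4+0=4, c=2*2+1=5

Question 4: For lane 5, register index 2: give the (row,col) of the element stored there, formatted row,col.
9,2

lane 5->5/4=1, 5 mod 4=1
i=2  r:1+8->9  c:2·1+0->2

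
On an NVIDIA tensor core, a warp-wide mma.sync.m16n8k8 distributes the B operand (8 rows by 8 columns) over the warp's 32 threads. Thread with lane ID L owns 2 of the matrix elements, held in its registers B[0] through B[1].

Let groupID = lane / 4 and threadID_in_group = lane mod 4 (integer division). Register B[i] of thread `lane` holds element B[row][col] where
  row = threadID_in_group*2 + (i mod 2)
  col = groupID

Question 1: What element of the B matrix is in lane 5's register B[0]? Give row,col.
L=5⇒gr=5>>2=1, th=5&3=1
[0]⇒row 1·2+0=2  col gr=1

2,1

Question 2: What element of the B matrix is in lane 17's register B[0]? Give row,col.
2,4

lane 17=>17/4=4, 17 mod 4=1
i=0  r:2·1+0=>2  c:4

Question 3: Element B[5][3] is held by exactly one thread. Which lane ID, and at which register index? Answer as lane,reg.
14,1

c=3⇒gr=3  r=5⇒th=2,odd=1
L=3*4+2=14  i=1=1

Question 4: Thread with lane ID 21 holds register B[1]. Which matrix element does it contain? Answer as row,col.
3,5

lane 21->21/4=5, 21 mod 4=1
i=1  r:2·1+1->3  c:5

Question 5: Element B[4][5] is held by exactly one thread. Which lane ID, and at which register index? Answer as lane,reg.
22,0

c:5=>grp=5  r:4=>tig=2,lo=0
L=5*4+2=22  i=0=0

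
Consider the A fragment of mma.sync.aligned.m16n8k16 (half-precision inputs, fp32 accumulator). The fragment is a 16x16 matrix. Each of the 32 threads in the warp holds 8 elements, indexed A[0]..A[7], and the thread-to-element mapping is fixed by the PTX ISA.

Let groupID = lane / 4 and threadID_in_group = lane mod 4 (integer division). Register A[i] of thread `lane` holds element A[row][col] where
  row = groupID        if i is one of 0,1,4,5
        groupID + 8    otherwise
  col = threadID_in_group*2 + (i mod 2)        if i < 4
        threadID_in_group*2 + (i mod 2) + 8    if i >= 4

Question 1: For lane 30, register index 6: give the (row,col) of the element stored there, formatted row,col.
lane 30→30/4=7, 30 mod 4=2
i=6  r:7+8→15  c:2·2+0+8→12

15,12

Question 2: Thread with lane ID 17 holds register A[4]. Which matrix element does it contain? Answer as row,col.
L=17=>grp=17>>2=4, tig=17&3=1
[4]=>row 4+0=4  col 1·2+0+8=10

4,10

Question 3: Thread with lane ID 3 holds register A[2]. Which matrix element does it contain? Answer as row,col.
8,6

L=3->g=3>>2=0, t=3&3=3
[2]->row 0+8=8  col 3·2+0+0=6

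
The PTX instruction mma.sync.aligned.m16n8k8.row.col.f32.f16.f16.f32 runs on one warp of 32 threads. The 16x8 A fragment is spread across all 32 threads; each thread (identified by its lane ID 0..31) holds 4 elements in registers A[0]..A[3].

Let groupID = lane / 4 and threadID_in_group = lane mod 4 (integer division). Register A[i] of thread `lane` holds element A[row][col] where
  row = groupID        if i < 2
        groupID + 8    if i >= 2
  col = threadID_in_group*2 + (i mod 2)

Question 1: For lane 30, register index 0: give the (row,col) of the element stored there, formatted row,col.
30: g=7,t=2
[0] (7+0,2*2+0) = (7,4)

7,4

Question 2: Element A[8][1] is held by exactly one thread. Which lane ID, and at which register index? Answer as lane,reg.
r=8→G=0,rhi=1  c=1→T=0,p=1
L=0*4+0=0  i=1*2+1=3

0,3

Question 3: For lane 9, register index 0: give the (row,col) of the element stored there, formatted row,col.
2,2

9: G=2,T=1
[0] (2+0,1*2+0) = (2,2)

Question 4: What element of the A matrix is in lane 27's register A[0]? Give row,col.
27: gr=6,th=3
[0] (6+0,3*2+0) = (6,6)

6,6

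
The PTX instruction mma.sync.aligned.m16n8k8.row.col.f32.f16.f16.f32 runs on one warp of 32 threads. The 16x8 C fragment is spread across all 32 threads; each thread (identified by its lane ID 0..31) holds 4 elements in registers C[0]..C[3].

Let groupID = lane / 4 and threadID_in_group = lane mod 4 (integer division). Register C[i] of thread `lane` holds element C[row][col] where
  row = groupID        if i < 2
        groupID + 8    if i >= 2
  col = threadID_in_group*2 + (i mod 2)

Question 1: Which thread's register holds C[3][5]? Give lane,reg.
14,1

r=3⇒gr=3,Rb=0  c=5⇒th=2,odd=1
L=3*4+2=14  i=0*2+1=1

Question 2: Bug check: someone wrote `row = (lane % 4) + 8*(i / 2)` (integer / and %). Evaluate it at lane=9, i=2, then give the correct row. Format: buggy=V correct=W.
buggy=9 correct=10

`(lane % 4) + 8*(i / 2)`[9,2]->9
9: g=2,t=1
[2] (2+8,1*2+0) = (10,2)
row: 9 vs 10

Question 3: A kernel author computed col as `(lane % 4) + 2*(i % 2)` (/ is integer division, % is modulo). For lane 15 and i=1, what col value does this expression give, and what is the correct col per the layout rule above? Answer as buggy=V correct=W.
buggy=5 correct=7

`(lane % 4) + 2*(i % 2)`[15,1]=>5
lane 15=>15/4=3, 15 mod 4=3
i=1  r:3+0=>3  c:2·3+1=>7
col: 5 vs 7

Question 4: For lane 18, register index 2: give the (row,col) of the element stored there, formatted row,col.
lane 18: g=4 (18/4), t=2 (18%4)
i=2: r=4+8=12, c=2*2+0=4

12,4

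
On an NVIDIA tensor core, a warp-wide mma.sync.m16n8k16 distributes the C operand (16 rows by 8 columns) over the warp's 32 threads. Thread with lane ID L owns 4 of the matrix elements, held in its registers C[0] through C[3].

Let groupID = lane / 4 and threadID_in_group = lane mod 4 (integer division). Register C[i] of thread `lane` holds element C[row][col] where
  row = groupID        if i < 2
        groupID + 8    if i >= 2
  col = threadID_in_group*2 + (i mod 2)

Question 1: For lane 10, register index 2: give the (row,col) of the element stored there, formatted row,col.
10: grp=2,tig=2
[2] (2+8,2*2+0) = (10,4)

10,4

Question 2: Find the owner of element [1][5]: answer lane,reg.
6,1

r: 1->gid=1,r8=0  c: 5->tid=2,i&1=1
L=1*4+2=6  i=0*2+1=1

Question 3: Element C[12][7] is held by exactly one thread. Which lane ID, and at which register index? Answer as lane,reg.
19,3

r=12⇒gr=4,Rb=1  c=7⇒th=3,odd=1
L=4*4+3=19  i=1*2+1=3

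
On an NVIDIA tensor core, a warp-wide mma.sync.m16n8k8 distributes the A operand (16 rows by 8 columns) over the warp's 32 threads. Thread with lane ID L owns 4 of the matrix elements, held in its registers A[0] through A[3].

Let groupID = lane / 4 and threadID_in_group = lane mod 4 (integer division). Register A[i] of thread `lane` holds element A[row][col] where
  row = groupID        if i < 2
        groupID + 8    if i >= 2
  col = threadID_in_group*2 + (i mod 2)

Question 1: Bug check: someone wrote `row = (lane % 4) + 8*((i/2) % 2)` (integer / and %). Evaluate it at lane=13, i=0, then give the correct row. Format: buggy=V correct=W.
`(lane % 4) + 8*((i/2) % 2)`[13,0]⇒1
L=13⇒gr=13>>2=3, th=13&3=1
[0]⇒row 3+0=3  col 1·2+0=2
row: 1 vs 3

buggy=1 correct=3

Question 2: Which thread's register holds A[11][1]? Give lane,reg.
12,3

r:11=>grp=3,rB=1  c:1=>tig=0,lo=1
L=3*4+0=12  i=1*2+1=3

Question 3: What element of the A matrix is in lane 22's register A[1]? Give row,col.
22: grp=5,tig=2
[1] (5+0,2*2+1) = (5,5)

5,5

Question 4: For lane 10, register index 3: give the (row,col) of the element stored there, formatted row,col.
10,5

lane 10⇒10/4=2, 10 mod 4=2
i=3  r:2+8⇒10  c:2·2+1⇒5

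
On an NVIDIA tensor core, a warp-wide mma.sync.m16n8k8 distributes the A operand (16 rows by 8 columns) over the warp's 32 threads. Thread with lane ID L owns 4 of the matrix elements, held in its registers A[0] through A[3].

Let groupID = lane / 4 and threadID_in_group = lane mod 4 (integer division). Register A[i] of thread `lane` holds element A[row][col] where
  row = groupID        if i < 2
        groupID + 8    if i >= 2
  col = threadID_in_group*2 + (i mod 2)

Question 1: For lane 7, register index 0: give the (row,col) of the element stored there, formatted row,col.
1,6

7: G=1,T=3
[0] (1+0,3*2+0) = (1,6)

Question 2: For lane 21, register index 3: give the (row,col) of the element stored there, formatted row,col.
lane 21: G=5 (21/4), T=1 (21%4)
i=3: r=5+8=13, c=1*2+1=3

13,3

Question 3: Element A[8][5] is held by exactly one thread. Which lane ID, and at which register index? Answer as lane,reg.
2,3

r=8⇒gr=0,Rb=1  c=5⇒th=2,odd=1
L=0*4+2=2  i=1*2+1=3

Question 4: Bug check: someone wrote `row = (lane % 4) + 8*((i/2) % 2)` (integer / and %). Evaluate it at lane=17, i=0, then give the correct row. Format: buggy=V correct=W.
buggy=1 correct=4

`(lane % 4) + 8*((i/2) % 2)`[17,0]⇒1
lane 17: gr=4 (17/4), th=1 (17%4)
i=0: r=4+0=4, c=1*2+0=2
row: 1 vs 4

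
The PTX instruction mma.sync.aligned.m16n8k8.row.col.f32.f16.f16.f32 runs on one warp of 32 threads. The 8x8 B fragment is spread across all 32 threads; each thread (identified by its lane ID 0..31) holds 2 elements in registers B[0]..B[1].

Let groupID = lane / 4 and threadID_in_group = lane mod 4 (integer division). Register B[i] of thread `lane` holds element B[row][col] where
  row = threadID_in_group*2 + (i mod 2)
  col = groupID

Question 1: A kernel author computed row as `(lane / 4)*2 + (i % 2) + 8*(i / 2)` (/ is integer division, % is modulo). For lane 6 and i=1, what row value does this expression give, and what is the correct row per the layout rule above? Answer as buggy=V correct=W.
buggy=3 correct=5

`(lane / 4)*2 + (i % 2) + 8*(i / 2)`[6,1]→3
L=6→G=6>>2=1, T=6&3=2
[1]→row 2·2+1=5  col G=1
row: 3 vs 5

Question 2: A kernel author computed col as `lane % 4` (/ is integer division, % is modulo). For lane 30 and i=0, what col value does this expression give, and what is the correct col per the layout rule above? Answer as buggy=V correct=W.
buggy=2 correct=7

`lane % 4`[30,0]⇒2
L=30⇒gr=30>>2=7, th=30&3=2
[0]⇒row 2·2+0=4  col gr=7
col: 2 vs 7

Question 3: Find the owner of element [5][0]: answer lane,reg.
2,1

c=0⇒gr=0  r=5⇒th=2,odd=1
L=0*4+2=2  i=1=1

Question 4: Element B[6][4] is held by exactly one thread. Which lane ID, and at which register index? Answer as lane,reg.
19,0

c: 4->gid=4  r: 6->tid=3,i&1=0
L=4*4+3=19  i=0=0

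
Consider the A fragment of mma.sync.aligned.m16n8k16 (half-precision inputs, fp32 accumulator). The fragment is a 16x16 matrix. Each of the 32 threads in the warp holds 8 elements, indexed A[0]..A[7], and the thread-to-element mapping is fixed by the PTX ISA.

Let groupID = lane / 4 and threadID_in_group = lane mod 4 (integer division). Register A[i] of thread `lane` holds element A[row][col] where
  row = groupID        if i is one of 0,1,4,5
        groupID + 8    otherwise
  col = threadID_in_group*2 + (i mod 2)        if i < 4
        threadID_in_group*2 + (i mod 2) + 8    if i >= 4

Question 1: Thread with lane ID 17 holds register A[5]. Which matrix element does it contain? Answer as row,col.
4,11

lane 17=>17/4=4, 17 mod 4=1
i=5  r:4+0=>4  c:2·1+1+8=>11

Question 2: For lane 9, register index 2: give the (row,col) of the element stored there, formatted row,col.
10,2

L=9⇒gr=9>>2=2, th=9&3=1
[2]⇒row 2+8=10  col 1·2+0+0=2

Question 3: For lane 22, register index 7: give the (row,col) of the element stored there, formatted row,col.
L=22->gid=22>>2=5, tid=22&3=2
[7]->row 5+8=13  col 2·2+1+8=13

13,13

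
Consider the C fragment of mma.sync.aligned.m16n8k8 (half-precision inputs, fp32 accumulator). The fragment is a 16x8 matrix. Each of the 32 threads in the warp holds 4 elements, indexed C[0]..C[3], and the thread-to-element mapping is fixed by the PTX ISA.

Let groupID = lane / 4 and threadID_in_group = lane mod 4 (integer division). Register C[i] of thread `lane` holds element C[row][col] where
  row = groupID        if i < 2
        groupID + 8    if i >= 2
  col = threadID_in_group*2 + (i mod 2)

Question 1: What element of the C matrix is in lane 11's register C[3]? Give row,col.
10,7

L=11->g=11>>2=2, t=11&3=3
[3]->row 2+8=10  col 3·2+1=7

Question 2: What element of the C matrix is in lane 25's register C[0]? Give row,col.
25: grp=6,tig=1
[0] (6+0,1*2+0) = (6,2)

6,2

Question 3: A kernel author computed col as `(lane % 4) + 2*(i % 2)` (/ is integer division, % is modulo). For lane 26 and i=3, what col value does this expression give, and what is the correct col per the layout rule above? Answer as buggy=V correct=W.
`(lane % 4) + 2*(i % 2)`[26,3]=>4
lane 26: grp=6 (26/4), tig=2 (26%4)
i=3: r=6+8=14, c=2*2+1=5
col: 4 vs 5

buggy=4 correct=5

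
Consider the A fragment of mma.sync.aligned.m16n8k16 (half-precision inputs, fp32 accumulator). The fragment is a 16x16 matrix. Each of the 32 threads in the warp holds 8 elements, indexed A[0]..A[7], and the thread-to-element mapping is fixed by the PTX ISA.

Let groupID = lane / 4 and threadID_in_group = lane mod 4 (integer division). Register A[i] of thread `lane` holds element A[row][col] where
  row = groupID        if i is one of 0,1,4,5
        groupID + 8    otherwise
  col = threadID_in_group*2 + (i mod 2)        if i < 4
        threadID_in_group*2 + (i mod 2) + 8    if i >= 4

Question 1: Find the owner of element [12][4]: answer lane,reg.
r=12⇒gr=4,Rb=1  c=4⇒Cb=0,th=2,odd=0
L=4*4+2=18  i=0*4+1*2+0=2

18,2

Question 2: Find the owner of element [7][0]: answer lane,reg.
r: 7->gid=7,r8=0  c: 0->c8=0,tid=0,i&1=0
L=7*4+0=28  i=0*4+0*2+0=0

28,0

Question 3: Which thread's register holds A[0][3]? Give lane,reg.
1,1

r: 0->gid=0,r8=0  c: 3->c8=0,tid=1,i&1=1
L=0*4+1=1  i=0*4+0*2+1=1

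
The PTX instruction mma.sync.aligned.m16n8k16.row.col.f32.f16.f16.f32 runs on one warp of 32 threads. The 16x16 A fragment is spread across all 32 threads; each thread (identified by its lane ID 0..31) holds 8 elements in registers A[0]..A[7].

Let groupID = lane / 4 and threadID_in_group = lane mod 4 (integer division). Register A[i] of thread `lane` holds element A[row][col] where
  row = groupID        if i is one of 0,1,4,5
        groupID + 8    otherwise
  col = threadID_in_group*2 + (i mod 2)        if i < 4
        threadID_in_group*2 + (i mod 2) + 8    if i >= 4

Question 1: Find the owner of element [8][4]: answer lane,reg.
2,2

r=8⇒gr=0,Rb=1  c=4⇒Cb=0,th=2,odd=0
L=0*4+2=2  i=0*4+1*2+0=2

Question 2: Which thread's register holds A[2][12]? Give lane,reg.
10,4

r=2→G=2,rhi=0  c=12→chi=1,T=2,p=0
L=2*4+2=10  i=1*4+0*2+0=4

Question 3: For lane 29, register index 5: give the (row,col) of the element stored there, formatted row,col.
L=29->g=29>>2=7, t=29&3=1
[5]->row 7+0=7  col 1·2+1+8=11

7,11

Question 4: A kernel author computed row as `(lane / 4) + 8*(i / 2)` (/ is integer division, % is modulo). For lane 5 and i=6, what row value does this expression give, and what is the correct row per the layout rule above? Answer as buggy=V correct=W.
buggy=25 correct=9

`(lane / 4) + 8*(i / 2)`[5,6]->25
L=5->gid=5>>2=1, tid=5&3=1
[6]->row 1+8=9  col 1·2+0+8=10
row: 25 vs 9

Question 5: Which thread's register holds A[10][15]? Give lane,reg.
r:10=>grp=2,rB=1  c:15=>cB=1,tig=3,lo=1
L=2*4+3=11  i=1*4+1*2+1=7

11,7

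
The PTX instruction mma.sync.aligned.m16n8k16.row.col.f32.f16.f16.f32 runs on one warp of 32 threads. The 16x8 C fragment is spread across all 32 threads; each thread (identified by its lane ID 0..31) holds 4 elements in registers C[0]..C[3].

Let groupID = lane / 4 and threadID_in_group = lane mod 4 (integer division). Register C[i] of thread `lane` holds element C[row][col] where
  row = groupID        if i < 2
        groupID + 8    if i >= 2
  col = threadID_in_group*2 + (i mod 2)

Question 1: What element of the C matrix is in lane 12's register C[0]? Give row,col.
3,0

12: G=3,T=0
[0] (3+0,0*2+0) = (3,0)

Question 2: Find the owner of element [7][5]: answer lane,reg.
30,1

r:7=>grp=7,rB=0  c:5=>tig=2,lo=1
L=7*4+2=30  i=0*2+1=1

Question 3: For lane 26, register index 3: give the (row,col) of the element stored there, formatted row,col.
lane 26->26/4=6, 26 mod 4=2
i=3  r:6+8->14  c:2·2+1->5

14,5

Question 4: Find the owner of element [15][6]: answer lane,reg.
r:15=>grp=7,rB=1  c:6=>tig=3,lo=0
L=7*4+3=31  i=1*2+0=2

31,2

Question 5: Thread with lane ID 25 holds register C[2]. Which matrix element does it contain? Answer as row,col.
14,2

lane 25: gid=6 (25/4), tid=1 (25%4)
i=2: r=6+8=14, c=1*2+0=2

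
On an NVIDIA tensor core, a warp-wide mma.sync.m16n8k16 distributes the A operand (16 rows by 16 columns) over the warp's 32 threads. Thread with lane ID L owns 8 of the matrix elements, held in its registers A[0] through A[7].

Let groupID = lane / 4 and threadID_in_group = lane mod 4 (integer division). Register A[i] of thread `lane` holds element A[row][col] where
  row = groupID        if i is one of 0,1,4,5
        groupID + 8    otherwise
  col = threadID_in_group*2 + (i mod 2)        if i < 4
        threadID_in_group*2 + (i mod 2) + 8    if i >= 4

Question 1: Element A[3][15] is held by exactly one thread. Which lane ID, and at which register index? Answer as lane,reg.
r=3→G=3,rhi=0  c=15→chi=1,T=3,p=1
L=3*4+3=15  i=1*4+0*2+1=5

15,5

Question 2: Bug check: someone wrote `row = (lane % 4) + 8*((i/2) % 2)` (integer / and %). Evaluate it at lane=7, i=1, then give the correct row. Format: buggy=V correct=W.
`(lane % 4) + 8*((i/2) % 2)`[7,1]⇒3
L=7⇒gr=7>>2=1, th=7&3=3
[1]⇒row 1+0=1  col 3·2+1+0=7
row: 3 vs 1

buggy=3 correct=1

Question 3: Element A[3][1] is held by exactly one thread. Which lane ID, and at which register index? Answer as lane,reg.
12,1

r=3⇒gr=3,Rb=0  c=1⇒Cb=0,th=0,odd=1
L=3*4+0=12  i=0*4+0*2+1=1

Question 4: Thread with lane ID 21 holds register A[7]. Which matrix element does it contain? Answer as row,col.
lane 21: gr=5 (21/4), th=1 (21%4)
i=7: r=5+8=13, c=1*2+1+8=11

13,11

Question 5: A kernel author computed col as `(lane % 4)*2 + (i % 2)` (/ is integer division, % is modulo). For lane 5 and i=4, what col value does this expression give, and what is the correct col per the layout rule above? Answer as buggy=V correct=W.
buggy=2 correct=10

`(lane % 4)*2 + (i % 2)`[5,4]→2
lane 5→5/4=1, 5 mod 4=1
i=4  r:1+0→1  c:2·1+0+8→10
col: 2 vs 10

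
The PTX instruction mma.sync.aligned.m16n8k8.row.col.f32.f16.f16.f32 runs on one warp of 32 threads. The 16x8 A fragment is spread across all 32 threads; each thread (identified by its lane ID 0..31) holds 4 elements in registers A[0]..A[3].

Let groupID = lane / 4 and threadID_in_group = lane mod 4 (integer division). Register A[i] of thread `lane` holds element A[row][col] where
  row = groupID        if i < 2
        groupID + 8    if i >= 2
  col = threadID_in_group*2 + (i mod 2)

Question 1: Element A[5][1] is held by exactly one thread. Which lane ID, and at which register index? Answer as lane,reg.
20,1

r:5=>grp=5,rB=0  c:1=>tig=0,lo=1
L=5*4+0=20  i=0*2+1=1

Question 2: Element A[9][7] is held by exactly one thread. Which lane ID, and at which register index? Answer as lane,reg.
r=9→G=1,rhi=1  c=7→T=3,p=1
L=1*4+3=7  i=1*2+1=3

7,3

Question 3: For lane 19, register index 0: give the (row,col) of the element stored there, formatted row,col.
4,6

lane 19⇒19/4=4, 19 mod 4=3
i=0  r:4+0⇒4  c:2·3+0⇒6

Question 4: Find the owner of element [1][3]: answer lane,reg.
5,1

r: 1->gid=1,r8=0  c: 3->tid=1,i&1=1
L=1*4+1=5  i=0*2+1=1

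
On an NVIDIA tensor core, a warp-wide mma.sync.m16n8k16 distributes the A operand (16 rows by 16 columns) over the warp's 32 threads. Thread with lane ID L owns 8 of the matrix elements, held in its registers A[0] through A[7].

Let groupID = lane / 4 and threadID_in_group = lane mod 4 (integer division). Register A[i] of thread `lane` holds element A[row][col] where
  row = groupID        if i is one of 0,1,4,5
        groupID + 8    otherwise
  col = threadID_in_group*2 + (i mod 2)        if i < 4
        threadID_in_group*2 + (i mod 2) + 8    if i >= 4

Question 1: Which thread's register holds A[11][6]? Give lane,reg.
15,2

r=11⇒gr=3,Rb=1  c=6⇒Cb=0,th=3,odd=0
L=3*4+3=15  i=0*4+1*2+0=2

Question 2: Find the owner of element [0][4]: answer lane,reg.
2,0

r=0→G=0,rhi=0  c=4→chi=0,T=2,p=0
L=0*4+2=2  i=0*4+0*2+0=0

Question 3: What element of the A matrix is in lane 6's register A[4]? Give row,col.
1,12

lane 6: gid=1 (6/4), tid=2 (6%4)
i=4: r=1+0=1, c=2*2+0+8=12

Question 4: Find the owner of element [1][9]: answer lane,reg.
r: 1->gid=1,r8=0  c: 9->c8=1,tid=0,i&1=1
L=1*4+0=4  i=1*4+0*2+1=5

4,5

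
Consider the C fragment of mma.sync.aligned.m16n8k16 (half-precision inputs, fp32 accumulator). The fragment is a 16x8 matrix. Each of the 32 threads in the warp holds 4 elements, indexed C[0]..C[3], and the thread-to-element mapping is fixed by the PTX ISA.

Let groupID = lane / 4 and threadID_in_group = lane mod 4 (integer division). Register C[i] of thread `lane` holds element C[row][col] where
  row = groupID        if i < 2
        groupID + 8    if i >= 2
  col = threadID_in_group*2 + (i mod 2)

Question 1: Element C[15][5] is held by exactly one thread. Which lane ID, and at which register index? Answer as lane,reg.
r=15⇒gr=7,Rb=1  c=5⇒th=2,odd=1
L=7*4+2=30  i=1*2+1=3

30,3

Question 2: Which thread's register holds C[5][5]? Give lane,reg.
22,1

r=5→G=5,rhi=0  c=5→T=2,p=1
L=5*4+2=22  i=0*2+1=1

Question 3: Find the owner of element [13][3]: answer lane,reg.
21,3

r=13→G=5,rhi=1  c=3→T=1,p=1
L=5*4+1=21  i=1*2+1=3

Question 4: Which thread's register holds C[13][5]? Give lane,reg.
r=13->g=5,rb=1  c=5->t=2,b0=1
L=5*4+2=22  i=1*2+1=3

22,3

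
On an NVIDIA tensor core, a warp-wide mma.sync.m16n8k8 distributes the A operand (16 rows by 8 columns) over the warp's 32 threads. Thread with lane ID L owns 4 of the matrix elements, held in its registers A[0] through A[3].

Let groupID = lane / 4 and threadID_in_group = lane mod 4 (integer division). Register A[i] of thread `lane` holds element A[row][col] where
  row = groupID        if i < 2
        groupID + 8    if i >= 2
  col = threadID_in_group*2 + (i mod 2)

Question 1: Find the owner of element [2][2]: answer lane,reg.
r=2→G=2,rhi=0  c=2→T=1,p=0
L=2*4+1=9  i=0*2+0=0

9,0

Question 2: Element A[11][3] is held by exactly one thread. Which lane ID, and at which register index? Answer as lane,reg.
r:11=>grp=3,rB=1  c:3=>tig=1,lo=1
L=3*4+1=13  i=1*2+1=3

13,3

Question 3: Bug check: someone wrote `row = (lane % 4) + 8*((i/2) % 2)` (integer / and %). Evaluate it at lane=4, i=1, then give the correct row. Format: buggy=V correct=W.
buggy=0 correct=1

`(lane % 4) + 8*((i/2) % 2)`[4,1]⇒0
lane 4: gr=1 (4/4), th=0 (4%4)
i=1: r=1+0=1, c=0*2+1=1
row: 0 vs 1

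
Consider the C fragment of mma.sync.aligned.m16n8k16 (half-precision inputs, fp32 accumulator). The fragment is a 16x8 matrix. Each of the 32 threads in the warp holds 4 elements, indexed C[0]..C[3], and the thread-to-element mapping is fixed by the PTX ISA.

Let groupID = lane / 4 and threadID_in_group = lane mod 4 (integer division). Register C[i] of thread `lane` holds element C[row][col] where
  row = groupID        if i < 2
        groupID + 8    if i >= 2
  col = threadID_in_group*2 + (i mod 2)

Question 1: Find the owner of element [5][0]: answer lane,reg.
20,0

r=5⇒gr=5,Rb=0  c=0⇒th=0,odd=0
L=5*4+0=20  i=0*2+0=0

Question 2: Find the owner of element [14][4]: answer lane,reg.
26,2

r:14=>grp=6,rB=1  c:4=>tig=2,lo=0
L=6*4+2=26  i=1*2+0=2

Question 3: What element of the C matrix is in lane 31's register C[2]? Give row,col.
15,6

31: gr=7,th=3
[2] (7+8,3*2+0) = (15,6)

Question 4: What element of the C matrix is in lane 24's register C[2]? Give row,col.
lane 24: gid=6 (24/4), tid=0 (24%4)
i=2: r=6+8=14, c=0*2+0=0

14,0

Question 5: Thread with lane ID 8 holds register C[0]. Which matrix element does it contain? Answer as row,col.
L=8=>grp=8>>2=2, tig=8&3=0
[0]=>row 2+0=2  col 0·2+0=0

2,0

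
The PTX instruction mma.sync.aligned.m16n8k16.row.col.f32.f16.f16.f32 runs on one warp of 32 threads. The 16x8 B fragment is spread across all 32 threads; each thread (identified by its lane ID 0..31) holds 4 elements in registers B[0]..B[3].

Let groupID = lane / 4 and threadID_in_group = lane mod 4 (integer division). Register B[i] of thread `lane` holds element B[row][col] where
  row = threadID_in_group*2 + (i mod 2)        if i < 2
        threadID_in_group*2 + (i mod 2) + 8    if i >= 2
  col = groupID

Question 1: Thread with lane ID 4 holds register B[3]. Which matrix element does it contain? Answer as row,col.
9,1

lane 4→4/4=1, 4 mod 4=0
i=3  r:2·0+1+8→9  c:1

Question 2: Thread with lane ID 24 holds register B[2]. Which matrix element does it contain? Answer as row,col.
8,6

L=24=>grp=24>>2=6, tig=24&3=0
[2]=>row 0·2+0+8=8  col grp=6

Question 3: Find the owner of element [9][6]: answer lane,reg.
c=6⇒gr=6  r=9⇒Rb=1,th=0,odd=1
L=6*4+0=24  i=1*2+1=3

24,3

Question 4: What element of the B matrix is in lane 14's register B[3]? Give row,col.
lane 14⇒14/4=3, 14 mod 4=2
i=3  r:2·2+1+8⇒13  c:3

13,3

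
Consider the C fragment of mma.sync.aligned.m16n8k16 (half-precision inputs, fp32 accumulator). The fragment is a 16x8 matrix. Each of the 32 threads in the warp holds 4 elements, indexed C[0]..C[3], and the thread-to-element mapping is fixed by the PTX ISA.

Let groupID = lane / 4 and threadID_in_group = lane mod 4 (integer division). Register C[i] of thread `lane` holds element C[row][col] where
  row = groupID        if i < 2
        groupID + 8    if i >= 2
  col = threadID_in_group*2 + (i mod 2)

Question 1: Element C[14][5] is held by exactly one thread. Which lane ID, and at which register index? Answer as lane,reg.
26,3

r=14⇒gr=6,Rb=1  c=5⇒th=2,odd=1
L=6*4+2=26  i=1*2+1=3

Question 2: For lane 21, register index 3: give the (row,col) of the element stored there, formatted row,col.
13,3

L=21→G=21>>2=5, T=21&3=1
[3]→row 5+8=13  col 1·2+1=3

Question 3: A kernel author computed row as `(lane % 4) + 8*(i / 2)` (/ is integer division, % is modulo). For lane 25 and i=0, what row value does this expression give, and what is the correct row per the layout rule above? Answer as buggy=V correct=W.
buggy=1 correct=6

`(lane % 4) + 8*(i / 2)`[25,0]->1
lane 25->25/4=6, 25 mod 4=1
i=0  r:6+0->6  c:2·1+0->2
row: 1 vs 6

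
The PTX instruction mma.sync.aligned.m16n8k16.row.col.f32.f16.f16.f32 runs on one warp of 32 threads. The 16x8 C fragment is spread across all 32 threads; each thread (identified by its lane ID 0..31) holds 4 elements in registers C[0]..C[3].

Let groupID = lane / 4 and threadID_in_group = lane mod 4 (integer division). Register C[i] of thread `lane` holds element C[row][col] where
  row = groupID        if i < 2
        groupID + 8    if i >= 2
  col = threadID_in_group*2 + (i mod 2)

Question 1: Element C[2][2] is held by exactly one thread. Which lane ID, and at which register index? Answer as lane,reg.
r=2→G=2,rhi=0  c=2→T=1,p=0
L=2*4+1=9  i=0*2+0=0

9,0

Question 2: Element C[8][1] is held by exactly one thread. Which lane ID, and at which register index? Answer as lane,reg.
0,3

r=8→G=0,rhi=1  c=1→T=0,p=1
L=0*4+0=0  i=1*2+1=3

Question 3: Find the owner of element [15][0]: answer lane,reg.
28,2

r=15⇒gr=7,Rb=1  c=0⇒th=0,odd=0
L=7*4+0=28  i=1*2+0=2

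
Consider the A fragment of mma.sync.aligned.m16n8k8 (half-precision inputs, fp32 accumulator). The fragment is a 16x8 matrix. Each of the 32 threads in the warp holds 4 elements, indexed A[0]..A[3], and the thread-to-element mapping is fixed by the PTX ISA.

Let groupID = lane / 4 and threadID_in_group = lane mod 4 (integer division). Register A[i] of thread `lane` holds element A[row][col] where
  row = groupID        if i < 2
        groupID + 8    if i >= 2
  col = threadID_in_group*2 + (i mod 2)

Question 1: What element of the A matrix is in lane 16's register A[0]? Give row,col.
4,0

lane 16⇒16/4=4, 16 mod 4=0
i=0  r:4+0⇒4  c:2·0+0⇒0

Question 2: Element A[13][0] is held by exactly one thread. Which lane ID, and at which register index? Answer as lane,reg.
20,2

r=13->g=5,rb=1  c=0->t=0,b0=0
L=5*4+0=20  i=1*2+0=2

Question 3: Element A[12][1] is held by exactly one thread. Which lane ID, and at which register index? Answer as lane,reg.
r:12=>grp=4,rB=1  c:1=>tig=0,lo=1
L=4*4+0=16  i=1*2+1=3

16,3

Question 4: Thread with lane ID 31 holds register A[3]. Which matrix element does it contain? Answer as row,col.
31: grp=7,tig=3
[3] (7+8,3*2+1) = (15,7)

15,7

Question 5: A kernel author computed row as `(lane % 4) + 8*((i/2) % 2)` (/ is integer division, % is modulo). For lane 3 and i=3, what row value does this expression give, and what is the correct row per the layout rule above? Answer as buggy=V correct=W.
`(lane % 4) + 8*((i/2) % 2)`[3,3]->11
lane 3->3/4=0, 3 mod 4=3
i=3  r:0+8->8  c:2·3+1->7
row: 11 vs 8

buggy=11 correct=8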